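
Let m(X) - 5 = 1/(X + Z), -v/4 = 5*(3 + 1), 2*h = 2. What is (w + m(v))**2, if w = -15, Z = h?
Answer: 625681/6241 ≈ 100.25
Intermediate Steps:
h = 1 (h = (1/2)*2 = 1)
v = -80 (v = -20*(3 + 1) = -20*4 = -4*20 = -80)
Z = 1
m(X) = 5 + 1/(1 + X) (m(X) = 5 + 1/(X + 1) = 5 + 1/(1 + X))
(w + m(v))**2 = (-15 + (6 + 5*(-80))/(1 - 80))**2 = (-15 + (6 - 400)/(-79))**2 = (-15 - 1/79*(-394))**2 = (-15 + 394/79)**2 = (-791/79)**2 = 625681/6241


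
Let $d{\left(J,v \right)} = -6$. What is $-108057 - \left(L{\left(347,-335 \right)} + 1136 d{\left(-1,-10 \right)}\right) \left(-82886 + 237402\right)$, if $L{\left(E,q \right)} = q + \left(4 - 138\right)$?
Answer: $1125541003$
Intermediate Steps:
$L{\left(E,q \right)} = -134 + q$ ($L{\left(E,q \right)} = q + \left(4 - 138\right) = q - 134 = -134 + q$)
$-108057 - \left(L{\left(347,-335 \right)} + 1136 d{\left(-1,-10 \right)}\right) \left(-82886 + 237402\right) = -108057 - \left(\left(-134 - 335\right) + 1136 \left(-6\right)\right) \left(-82886 + 237402\right) = -108057 - \left(-469 - 6816\right) 154516 = -108057 - \left(-7285\right) 154516 = -108057 - -1125649060 = -108057 + 1125649060 = 1125541003$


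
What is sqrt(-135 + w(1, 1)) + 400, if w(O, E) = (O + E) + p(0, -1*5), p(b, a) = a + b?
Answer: 400 + I*sqrt(138) ≈ 400.0 + 11.747*I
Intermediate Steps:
w(O, E) = -5 + E + O (w(O, E) = (O + E) + (-1*5 + 0) = (E + O) + (-5 + 0) = (E + O) - 5 = -5 + E + O)
sqrt(-135 + w(1, 1)) + 400 = sqrt(-135 + (-5 + 1 + 1)) + 400 = sqrt(-135 - 3) + 400 = sqrt(-138) + 400 = I*sqrt(138) + 400 = 400 + I*sqrt(138)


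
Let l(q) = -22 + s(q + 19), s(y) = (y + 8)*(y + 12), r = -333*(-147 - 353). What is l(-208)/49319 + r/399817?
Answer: 21011754755/19718574623 ≈ 1.0656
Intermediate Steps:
r = 166500 (r = -333*(-500) = 166500)
s(y) = (8 + y)*(12 + y)
l(q) = 454 + (19 + q)**2 + 20*q (l(q) = -22 + (96 + (q + 19)**2 + 20*(q + 19)) = -22 + (96 + (19 + q)**2 + 20*(19 + q)) = -22 + (96 + (19 + q)**2 + (380 + 20*q)) = -22 + (476 + (19 + q)**2 + 20*q) = 454 + (19 + q)**2 + 20*q)
l(-208)/49319 + r/399817 = (815 + (-208)**2 + 58*(-208))/49319 + 166500/399817 = (815 + 43264 - 12064)*(1/49319) + 166500*(1/399817) = 32015*(1/49319) + 166500/399817 = 32015/49319 + 166500/399817 = 21011754755/19718574623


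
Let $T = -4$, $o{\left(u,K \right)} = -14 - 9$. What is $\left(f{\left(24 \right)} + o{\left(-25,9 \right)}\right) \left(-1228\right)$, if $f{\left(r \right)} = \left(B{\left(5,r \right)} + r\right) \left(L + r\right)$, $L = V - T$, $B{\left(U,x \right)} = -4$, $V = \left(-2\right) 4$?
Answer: $-462956$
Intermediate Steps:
$o{\left(u,K \right)} = -23$
$V = -8$
$L = -4$ ($L = -8 - -4 = -8 + 4 = -4$)
$f{\left(r \right)} = \left(-4 + r\right)^{2}$ ($f{\left(r \right)} = \left(-4 + r\right) \left(-4 + r\right) = \left(-4 + r\right)^{2}$)
$\left(f{\left(24 \right)} + o{\left(-25,9 \right)}\right) \left(-1228\right) = \left(\left(16 + 24^{2} - 192\right) - 23\right) \left(-1228\right) = \left(\left(16 + 576 - 192\right) - 23\right) \left(-1228\right) = \left(400 - 23\right) \left(-1228\right) = 377 \left(-1228\right) = -462956$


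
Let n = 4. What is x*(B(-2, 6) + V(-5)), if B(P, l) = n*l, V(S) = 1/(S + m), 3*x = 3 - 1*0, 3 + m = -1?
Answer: 215/9 ≈ 23.889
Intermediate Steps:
m = -4 (m = -3 - 1 = -4)
x = 1 (x = (3 - 1*0)/3 = (3 + 0)/3 = (⅓)*3 = 1)
V(S) = 1/(-4 + S) (V(S) = 1/(S - 4) = 1/(-4 + S))
B(P, l) = 4*l
x*(B(-2, 6) + V(-5)) = 1*(4*6 + 1/(-4 - 5)) = 1*(24 + 1/(-9)) = 1*(24 - ⅑) = 1*(215/9) = 215/9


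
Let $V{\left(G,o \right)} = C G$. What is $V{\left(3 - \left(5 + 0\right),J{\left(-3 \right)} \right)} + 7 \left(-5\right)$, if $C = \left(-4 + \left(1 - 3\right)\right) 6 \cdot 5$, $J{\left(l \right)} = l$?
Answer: $325$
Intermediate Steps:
$C = -180$ ($C = \left(-4 - 2\right) 6 \cdot 5 = \left(-6\right) 6 \cdot 5 = \left(-36\right) 5 = -180$)
$V{\left(G,o \right)} = - 180 G$
$V{\left(3 - \left(5 + 0\right),J{\left(-3 \right)} \right)} + 7 \left(-5\right) = - 180 \left(3 - \left(5 + 0\right)\right) + 7 \left(-5\right) = - 180 \left(3 - 5\right) - 35 = \left(-180\right) \left(-2\right) - 35 = 360 - 35 = 325$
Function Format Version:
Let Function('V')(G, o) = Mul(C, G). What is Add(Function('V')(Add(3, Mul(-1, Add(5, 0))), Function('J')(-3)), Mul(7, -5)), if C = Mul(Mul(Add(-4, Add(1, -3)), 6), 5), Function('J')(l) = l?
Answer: 325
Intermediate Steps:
C = -180 (C = Mul(Mul(Add(-4, -2), 6), 5) = Mul(Mul(-6, 6), 5) = Mul(-36, 5) = -180)
Function('V')(G, o) = Mul(-180, G)
Add(Function('V')(Add(3, Mul(-1, Add(5, 0))), Function('J')(-3)), Mul(7, -5)) = Add(Mul(-180, Add(3, Mul(-1, Add(5, 0)))), Mul(7, -5)) = Add(Mul(-180, Add(3, Mul(-1, 5))), -35) = Add(Mul(-180, Add(3, -5)), -35) = Add(Mul(-180, -2), -35) = Add(360, -35) = 325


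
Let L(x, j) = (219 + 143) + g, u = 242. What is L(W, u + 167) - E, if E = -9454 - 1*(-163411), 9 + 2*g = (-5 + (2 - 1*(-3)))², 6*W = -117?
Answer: -307199/2 ≈ -1.5360e+5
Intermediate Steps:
W = -39/2 (W = (⅙)*(-117) = -39/2 ≈ -19.500)
g = -9/2 (g = -9/2 + (-5 + (2 - 1*(-3)))²/2 = -9/2 + (-5 + (2 + 3))²/2 = -9/2 + (-5 + 5)²/2 = -9/2 + (½)*0² = -9/2 + (½)*0 = -9/2 + 0 = -9/2 ≈ -4.5000)
L(x, j) = 715/2 (L(x, j) = (219 + 143) - 9/2 = 362 - 9/2 = 715/2)
E = 153957 (E = -9454 + 163411 = 153957)
L(W, u + 167) - E = 715/2 - 1*153957 = 715/2 - 153957 = -307199/2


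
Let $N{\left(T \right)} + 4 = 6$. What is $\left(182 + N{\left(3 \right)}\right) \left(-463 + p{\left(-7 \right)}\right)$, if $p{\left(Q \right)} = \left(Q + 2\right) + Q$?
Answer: $-87400$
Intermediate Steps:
$N{\left(T \right)} = 2$ ($N{\left(T \right)} = -4 + 6 = 2$)
$p{\left(Q \right)} = 2 + 2 Q$ ($p{\left(Q \right)} = \left(2 + Q\right) + Q = 2 + 2 Q$)
$\left(182 + N{\left(3 \right)}\right) \left(-463 + p{\left(-7 \right)}\right) = \left(182 + 2\right) \left(-463 + \left(2 + 2 \left(-7\right)\right)\right) = 184 \left(-463 + \left(2 - 14\right)\right) = 184 \left(-463 - 12\right) = 184 \left(-475\right) = -87400$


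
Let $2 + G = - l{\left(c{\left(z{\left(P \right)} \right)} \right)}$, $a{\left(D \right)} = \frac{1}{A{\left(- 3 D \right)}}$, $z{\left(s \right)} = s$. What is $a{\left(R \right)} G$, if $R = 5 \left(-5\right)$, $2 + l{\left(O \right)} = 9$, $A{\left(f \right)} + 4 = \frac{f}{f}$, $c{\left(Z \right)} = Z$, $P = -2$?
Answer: $3$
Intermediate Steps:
$A{\left(f \right)} = -3$ ($A{\left(f \right)} = -4 + \frac{f}{f} = -4 + 1 = -3$)
$l{\left(O \right)} = 7$ ($l{\left(O \right)} = -2 + 9 = 7$)
$R = -25$
$a{\left(D \right)} = - \frac{1}{3}$ ($a{\left(D \right)} = \frac{1}{-3} = - \frac{1}{3}$)
$G = -9$ ($G = -2 - 7 = -9$)
$a{\left(R \right)} G = \left(- \frac{1}{3}\right) \left(-9\right) = 3$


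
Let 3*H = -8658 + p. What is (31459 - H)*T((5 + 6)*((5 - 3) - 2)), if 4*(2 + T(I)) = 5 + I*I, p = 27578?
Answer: -75457/4 ≈ -18864.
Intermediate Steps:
H = 18920/3 (H = (-8658 + 27578)/3 = (1/3)*18920 = 18920/3 ≈ 6306.7)
T(I) = -3/4 + I**2/4 (T(I) = -2 + (5 + I*I)/4 = -2 + (5 + I**2)/4 = -2 + (5/4 + I**2/4) = -3/4 + I**2/4)
(31459 - H)*T((5 + 6)*((5 - 3) - 2)) = (31459 - 1*18920/3)*(-3/4 + ((5 + 6)*((5 - 3) - 2))**2/4) = (31459 - 18920/3)*(-3/4 + (11*(2 - 2))**2/4) = 75457*(-3/4 + (11*0)**2/4)/3 = 75457*(-3/4 + (1/4)*0**2)/3 = 75457*(-3/4 + (1/4)*0)/3 = 75457*(-3/4 + 0)/3 = (75457/3)*(-3/4) = -75457/4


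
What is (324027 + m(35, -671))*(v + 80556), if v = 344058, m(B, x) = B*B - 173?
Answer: 138033094506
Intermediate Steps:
m(B, x) = -173 + B² (m(B, x) = B² - 173 = -173 + B²)
(324027 + m(35, -671))*(v + 80556) = (324027 + (-173 + 35²))*(344058 + 80556) = (324027 + (-173 + 1225))*424614 = (324027 + 1052)*424614 = 325079*424614 = 138033094506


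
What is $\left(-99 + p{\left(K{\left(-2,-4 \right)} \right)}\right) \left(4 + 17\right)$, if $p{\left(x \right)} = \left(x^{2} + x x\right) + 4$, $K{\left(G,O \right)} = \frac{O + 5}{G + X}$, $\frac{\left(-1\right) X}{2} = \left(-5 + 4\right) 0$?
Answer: $- \frac{3969}{2} \approx -1984.5$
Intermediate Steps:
$X = 0$ ($X = - 2 \left(-5 + 4\right) 0 = - 2 \left(\left(-1\right) 0\right) = \left(-2\right) 0 = 0$)
$K{\left(G,O \right)} = \frac{5 + O}{G}$ ($K{\left(G,O \right)} = \frac{O + 5}{G + 0} = \frac{5 + O}{G}$)
$p{\left(x \right)} = 4 + 2 x^{2}$ ($p{\left(x \right)} = \left(x^{2} + x^{2}\right) + 4 = 2 x^{2} + 4 = 4 + 2 x^{2}$)
$\left(-99 + p{\left(K{\left(-2,-4 \right)} \right)}\right) \left(4 + 17\right) = \left(-99 + \left(4 + 2 \left(\frac{5 - 4}{-2}\right)^{2}\right)\right) \left(4 + 17\right) = \left(-99 + \left(4 + 2 \left(\left(- \frac{1}{2}\right) 1\right)^{2}\right)\right) 21 = \left(-99 + \left(4 + 2 \left(- \frac{1}{2}\right)^{2}\right)\right) 21 = \left(-99 + \left(4 + 2 \cdot \frac{1}{4}\right)\right) 21 = \left(-99 + \left(4 + \frac{1}{2}\right)\right) 21 = \left(-99 + \frac{9}{2}\right) 21 = \left(- \frac{189}{2}\right) 21 = - \frac{3969}{2}$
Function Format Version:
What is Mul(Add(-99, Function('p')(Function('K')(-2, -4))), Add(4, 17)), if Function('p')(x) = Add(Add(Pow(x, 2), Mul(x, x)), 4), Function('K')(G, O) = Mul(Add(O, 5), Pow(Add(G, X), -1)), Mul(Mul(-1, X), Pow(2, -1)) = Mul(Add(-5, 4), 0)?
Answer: Rational(-3969, 2) ≈ -1984.5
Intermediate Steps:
X = 0 (X = Mul(-2, Mul(Add(-5, 4), 0)) = Mul(-2, Mul(-1, 0)) = Mul(-2, 0) = 0)
Function('K')(G, O) = Mul(Pow(G, -1), Add(5, O)) (Function('K')(G, O) = Mul(Add(O, 5), Pow(Add(G, 0), -1)) = Mul(Add(5, O), Pow(G, -1)) = Mul(Pow(G, -1), Add(5, O)))
Function('p')(x) = Add(4, Mul(2, Pow(x, 2))) (Function('p')(x) = Add(Add(Pow(x, 2), Pow(x, 2)), 4) = Add(Mul(2, Pow(x, 2)), 4) = Add(4, Mul(2, Pow(x, 2))))
Mul(Add(-99, Function('p')(Function('K')(-2, -4))), Add(4, 17)) = Mul(Add(-99, Add(4, Mul(2, Pow(Mul(Pow(-2, -1), Add(5, -4)), 2)))), Add(4, 17)) = Mul(Add(-99, Add(4, Mul(2, Pow(Mul(Rational(-1, 2), 1), 2)))), 21) = Mul(Add(-99, Add(4, Mul(2, Pow(Rational(-1, 2), 2)))), 21) = Mul(Add(-99, Add(4, Mul(2, Rational(1, 4)))), 21) = Mul(Add(-99, Add(4, Rational(1, 2))), 21) = Mul(Add(-99, Rational(9, 2)), 21) = Mul(Rational(-189, 2), 21) = Rational(-3969, 2)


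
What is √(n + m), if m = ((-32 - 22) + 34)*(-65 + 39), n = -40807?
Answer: I*√40287 ≈ 200.72*I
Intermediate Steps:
m = 520 (m = (-54 + 34)*(-26) = -20*(-26) = 520)
√(n + m) = √(-40807 + 520) = √(-40287) = I*√40287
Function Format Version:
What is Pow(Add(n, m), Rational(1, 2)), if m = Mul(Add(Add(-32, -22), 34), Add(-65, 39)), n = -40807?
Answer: Mul(I, Pow(40287, Rational(1, 2))) ≈ Mul(200.72, I)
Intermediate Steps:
m = 520 (m = Mul(Add(-54, 34), -26) = Mul(-20, -26) = 520)
Pow(Add(n, m), Rational(1, 2)) = Pow(Add(-40807, 520), Rational(1, 2)) = Pow(-40287, Rational(1, 2)) = Mul(I, Pow(40287, Rational(1, 2)))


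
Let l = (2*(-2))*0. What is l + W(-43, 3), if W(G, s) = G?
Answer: -43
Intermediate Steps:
l = 0 (l = -4*0 = 0)
l + W(-43, 3) = 0 - 43 = -43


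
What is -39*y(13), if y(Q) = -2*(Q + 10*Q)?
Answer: 11154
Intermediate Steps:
y(Q) = -22*Q
-39*y(13) = -(-858)*13 = -39*(-286) = 11154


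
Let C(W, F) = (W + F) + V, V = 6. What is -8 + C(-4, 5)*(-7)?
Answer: -57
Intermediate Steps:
C(W, F) = 6 + F + W (C(W, F) = (W + F) + 6 = (F + W) + 6 = 6 + F + W)
-8 + C(-4, 5)*(-7) = -8 + (6 + 5 - 4)*(-7) = -8 + 7*(-7) = -8 - 49 = -57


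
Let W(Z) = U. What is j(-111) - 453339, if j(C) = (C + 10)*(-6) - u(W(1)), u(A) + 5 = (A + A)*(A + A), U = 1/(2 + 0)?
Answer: -452729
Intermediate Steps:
U = 1/2 ≈ 0.50000
W(Z) = 1/2
u(A) = -5 + 4*A**2 (u(A) = -5 + (A + A)*(A + A) = -5 + (2*A)*(2*A) = -5 + 4*A**2)
j(C) = -56 - 6*C (j(C) = (C + 10)*(-6) - (-5 + 4*(1/2)**2) = (10 + C)*(-6) - (-5 + 4*(1/4)) = (-60 - 6*C) - (-5 + 1) = (-60 - 6*C) - 1*(-4) = (-60 - 6*C) + 4 = -56 - 6*C)
j(-111) - 453339 = (-56 - 6*(-111)) - 453339 = (-56 + 666) - 453339 = 610 - 453339 = -452729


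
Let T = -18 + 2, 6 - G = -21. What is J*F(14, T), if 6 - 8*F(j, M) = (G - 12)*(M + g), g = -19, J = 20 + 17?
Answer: 19647/8 ≈ 2455.9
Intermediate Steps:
G = 27 (G = 6 - 1*(-21) = 6 + 21 = 27)
J = 37
T = -16
F(j, M) = 291/8 - 15*M/8 (F(j, M) = 3/4 - (27 - 12)*(M - 19)/8 = 3/4 - 15*(-19 + M)/8 = 3/4 - (-285 + 15*M)/8 = 3/4 + (285/8 - 15*M/8) = 291/8 - 15*M/8)
J*F(14, T) = 37*(291/8 - 15/8*(-16)) = 37*(291/8 + 30) = 37*(531/8) = 19647/8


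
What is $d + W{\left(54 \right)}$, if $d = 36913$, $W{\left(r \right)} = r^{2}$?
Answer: $39829$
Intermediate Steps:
$d + W{\left(54 \right)} = 36913 + 54^{2} = 36913 + 2916 = 39829$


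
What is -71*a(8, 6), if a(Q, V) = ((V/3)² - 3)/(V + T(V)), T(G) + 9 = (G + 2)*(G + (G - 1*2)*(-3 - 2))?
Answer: 71/115 ≈ 0.61739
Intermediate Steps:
T(G) = -9 + (2 + G)*(10 - 4*G) (T(G) = -9 + (G + 2)*(G + (G - 1*2)*(-3 - 2)) = -9 + (2 + G)*(G + (G - 2)*(-5)) = -9 + (2 + G)*(G + (-2 + G)*(-5)) = -9 + (2 + G)*(G + (10 - 5*G)) = -9 + (2 + G)*(10 - 4*G))
a(Q, V) = (-3 + V²/9)/(11 - 4*V² + 3*V) (a(Q, V) = ((V/3)² - 3)/(V + (11 - 4*V² + 2*V)) = ((V*(⅓))² - 3)/(11 - 4*V² + 3*V) = ((V/3)² - 3)/(11 - 4*V² + 3*V) = (V²/9 - 3)/(11 - 4*V² + 3*V) = (-3 + V²/9)/(11 - 4*V² + 3*V))
-71*a(8, 6) = -71*(-27 + 6²)/(9*(11 - 4*6² + 3*6)) = -71*(-27 + 36)/(9*(11 - 4*36 + 18)) = -71*9/(9*(11 - 144 + 18)) = -71*9/(9*(-115)) = -71*(-1)*9/(9*115) = -71*(-1/115) = 71/115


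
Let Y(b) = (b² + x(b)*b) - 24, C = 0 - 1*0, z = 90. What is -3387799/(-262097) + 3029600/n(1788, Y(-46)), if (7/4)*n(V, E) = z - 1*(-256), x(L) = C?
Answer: 695379026527/45342781 ≈ 15336.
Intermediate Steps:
C = 0 (C = 0 + 0 = 0)
x(L) = 0
Y(b) = -24 + b² (Y(b) = (b² + 0*b) - 24 = (b² + 0) - 24 = b² - 24 = -24 + b²)
n(V, E) = 1384/7 (n(V, E) = 4*(90 - 1*(-256))/7 = 4*(90 + 256)/7 = (4/7)*346 = 1384/7)
-3387799/(-262097) + 3029600/n(1788, Y(-46)) = -3387799/(-262097) + 3029600/(1384/7) = -3387799*(-1/262097) + 3029600*(7/1384) = 3387799/262097 + 2650900/173 = 695379026527/45342781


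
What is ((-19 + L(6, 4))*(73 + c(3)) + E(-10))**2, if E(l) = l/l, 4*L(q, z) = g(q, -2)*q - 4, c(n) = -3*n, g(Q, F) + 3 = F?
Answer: 3094081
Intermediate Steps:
g(Q, F) = -3 + F
L(q, z) = -1 - 5*q/4 (L(q, z) = ((-3 - 2)*q - 4)/4 = (-5*q - 4)/4 = (-4 - 5*q)/4 = -1 - 5*q/4)
E(l) = 1
((-19 + L(6, 4))*(73 + c(3)) + E(-10))**2 = ((-19 + (-1 - 5/4*6))*(73 - 3*3) + 1)**2 = ((-19 + (-1 - 15/2))*(73 - 9) + 1)**2 = ((-19 - 17/2)*64 + 1)**2 = (-55/2*64 + 1)**2 = (-1760 + 1)**2 = (-1759)**2 = 3094081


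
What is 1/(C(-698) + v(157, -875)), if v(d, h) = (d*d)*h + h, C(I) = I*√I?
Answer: I/(2*(-10784375*I + 349*√698)) ≈ -4.6363e-8 + 3.964e-11*I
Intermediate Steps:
C(I) = I^(3/2)
v(d, h) = h + h*d² (v(d, h) = d²*h + h = h*d² + h = h + h*d²)
1/(C(-698) + v(157, -875)) = 1/((-698)^(3/2) - 875*(1 + 157²)) = 1/(-698*I*√698 - 875*(1 + 24649)) = 1/(-698*I*√698 - 875*24650) = 1/(-698*I*√698 - 21568750) = 1/(-21568750 - 698*I*√698)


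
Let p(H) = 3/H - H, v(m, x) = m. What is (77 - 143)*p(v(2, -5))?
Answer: 33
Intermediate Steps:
p(H) = -H + 3/H
(77 - 143)*p(v(2, -5)) = (77 - 143)*(-1*2 + 3/2) = -66*(-2 + 3*(½)) = -66*(-2 + 3/2) = -66*(-½) = 33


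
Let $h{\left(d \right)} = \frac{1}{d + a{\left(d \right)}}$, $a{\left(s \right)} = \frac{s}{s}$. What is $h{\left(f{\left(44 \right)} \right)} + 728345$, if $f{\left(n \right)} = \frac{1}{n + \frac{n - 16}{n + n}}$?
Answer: $\frac{726160940}{997} \approx 7.2835 \cdot 10^{5}$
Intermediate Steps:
$a{\left(s \right)} = 1$
$f{\left(n \right)} = \frac{1}{n + \frac{-16 + n}{2 n}}$
$h{\left(d \right)} = \frac{1}{1 + d}$ ($h{\left(d \right)} = \frac{1}{d + 1} = \frac{1}{1 + d}$)
$h{\left(f{\left(44 \right)} \right)} + 728345 = \frac{1}{1 + 2 \cdot 44 \frac{1}{-16 + 44 + 2 \cdot 44^{2}}} + 728345 = \frac{1}{1 + 2 \cdot 44 \frac{1}{-16 + 44 + 2 \cdot 1936}} + 728345 = \frac{1}{1 + 2 \cdot 44 \frac{1}{-16 + 44 + 3872}} + 728345 = \frac{1}{1 + 2 \cdot 44 \cdot \frac{1}{3900}} + 728345 = \frac{1}{1 + \frac{22}{975}} + 728345 = \frac{1}{\frac{997}{975}} + 728345 = \frac{975}{997} + 728345 = \frac{726160940}{997}$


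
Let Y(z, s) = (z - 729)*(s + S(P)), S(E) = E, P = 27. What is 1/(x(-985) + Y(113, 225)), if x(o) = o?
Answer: -1/156217 ≈ -6.4014e-6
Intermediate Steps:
Y(z, s) = (-729 + z)*(27 + s) (Y(z, s) = (z - 729)*(s + 27) = (-729 + z)*(27 + s))
1/(x(-985) + Y(113, 225)) = 1/(-985 + (-19683 - 729*225 + 27*113 + 225*113)) = 1/(-985 + (-19683 - 164025 + 3051 + 25425)) = 1/(-985 - 155232) = 1/(-156217) = -1/156217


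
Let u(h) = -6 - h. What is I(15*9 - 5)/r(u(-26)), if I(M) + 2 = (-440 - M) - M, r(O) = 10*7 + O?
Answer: -39/5 ≈ -7.8000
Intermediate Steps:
r(O) = 70 + O
I(M) = -442 - 2*M (I(M) = -2 + ((-440 - M) - M) = -2 + (-440 - 2*M) = -442 - 2*M)
I(15*9 - 5)/r(u(-26)) = (-442 - 2*(15*9 - 5))/(70 + (-6 - 1*(-26))) = (-442 - 2*(135 - 5))/(70 + (-6 + 26)) = (-442 - 2*130)/(70 + 20) = (-442 - 260)/90 = -702*1/90 = -39/5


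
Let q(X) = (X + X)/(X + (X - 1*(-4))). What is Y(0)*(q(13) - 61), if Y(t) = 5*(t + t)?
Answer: 0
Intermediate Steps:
q(X) = 2*X/(4 + 2*X) (q(X) = (2*X)/(X + (X + 4)) = (2*X)/(X + (4 + X)) = (2*X)/(4 + 2*X) = 2*X/(4 + 2*X))
Y(t) = 10*t (Y(t) = 5*(2*t) = 10*t)
Y(0)*(q(13) - 61) = (10*0)*(13/(2 + 13) - 61) = 0*(13/15 - 61) = 0*(-902/15) = 0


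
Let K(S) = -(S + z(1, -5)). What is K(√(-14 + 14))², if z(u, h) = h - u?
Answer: 36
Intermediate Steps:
K(S) = 6 - S (K(S) = -(S + (-5 - 1*1)) = -(S + (-5 - 1)) = -(S - 6) = -(-6 + S) = 6 - S)
K(√(-14 + 14))² = (6 - √(-14 + 14))² = (6 - √0)² = (6 - 1*0)² = (6 + 0)² = 6² = 36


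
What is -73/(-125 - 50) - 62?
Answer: -10777/175 ≈ -61.583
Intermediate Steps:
-73/(-125 - 50) - 62 = -73/(-175) - 62 = -1/175*(-73) - 62 = 73/175 - 62 = -10777/175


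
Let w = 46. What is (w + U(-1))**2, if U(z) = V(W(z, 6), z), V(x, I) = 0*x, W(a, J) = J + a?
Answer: 2116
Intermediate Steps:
V(x, I) = 0
U(z) = 0
(w + U(-1))**2 = (46 + 0)**2 = 46**2 = 2116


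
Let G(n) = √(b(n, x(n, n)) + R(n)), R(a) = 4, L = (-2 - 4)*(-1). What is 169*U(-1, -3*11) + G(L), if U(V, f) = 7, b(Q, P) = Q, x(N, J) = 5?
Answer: 1183 + √10 ≈ 1186.2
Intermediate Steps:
L = 6 (L = -6*(-1) = 6)
G(n) = √(4 + n) (G(n) = √(n + 4) = √(4 + n))
169*U(-1, -3*11) + G(L) = 169*7 + √(4 + 6) = 1183 + √10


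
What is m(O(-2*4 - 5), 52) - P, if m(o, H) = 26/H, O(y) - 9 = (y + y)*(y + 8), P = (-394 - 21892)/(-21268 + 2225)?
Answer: -25529/38086 ≈ -0.67030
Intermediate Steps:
P = 22286/19043 (P = -22286/(-19043) = -22286*(-1/19043) = 22286/19043 ≈ 1.1703)
O(y) = 9 + 2*y*(8 + y) (O(y) = 9 + (y + y)*(y + 8) = 9 + (2*y)*(8 + y) = 9 + 2*y*(8 + y))
m(O(-2*4 - 5), 52) - P = 26/52 - 1*22286/19043 = 26*(1/52) - 22286/19043 = ½ - 22286/19043 = -25529/38086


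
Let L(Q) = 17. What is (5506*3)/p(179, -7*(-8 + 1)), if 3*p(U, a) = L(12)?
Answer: 49554/17 ≈ 2914.9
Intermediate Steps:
p(U, a) = 17/3 (p(U, a) = (⅓)*17 = 17/3)
(5506*3)/p(179, -7*(-8 + 1)) = (5506*3)/(17/3) = 16518*(3/17) = 49554/17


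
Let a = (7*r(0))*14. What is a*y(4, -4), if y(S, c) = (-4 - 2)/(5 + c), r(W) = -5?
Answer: 2940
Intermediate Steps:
y(S, c) = -6/(5 + c)
a = -490 (a = (7*(-5))*14 = -35*14 = -490)
a*y(4, -4) = -(-2940)/(5 - 4) = -(-2940)/1 = -(-2940) = -490*(-6) = 2940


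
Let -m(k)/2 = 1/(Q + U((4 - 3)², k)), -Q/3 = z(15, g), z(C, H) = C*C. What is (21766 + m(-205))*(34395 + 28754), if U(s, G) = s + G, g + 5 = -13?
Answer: 1208186623084/879 ≈ 1.3745e+9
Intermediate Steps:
g = -18 (g = -5 - 13 = -18)
z(C, H) = C²
Q = -675 (Q = -3*15² = -3*225 = -675)
U(s, G) = G + s
m(k) = -2/(-674 + k) (m(k) = -2/(-675 + (k + (4 - 3)²)) = -2/(-675 + (k + 1²)) = -2/(-675 + (k + 1)) = -2/(-675 + (1 + k)) = -2/(-674 + k))
(21766 + m(-205))*(34395 + 28754) = (21766 - 2/(-674 - 205))*(34395 + 28754) = (21766 - 2/(-879))*63149 = (21766 - 2*(-1/879))*63149 = (21766 + 2/879)*63149 = (19132316/879)*63149 = 1208186623084/879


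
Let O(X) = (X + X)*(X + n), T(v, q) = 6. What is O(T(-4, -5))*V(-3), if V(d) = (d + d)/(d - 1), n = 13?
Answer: 342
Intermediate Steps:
O(X) = 2*X*(13 + X) (O(X) = (X + X)*(X + 13) = (2*X)*(13 + X) = 2*X*(13 + X))
V(d) = 2*d/(-1 + d) (V(d) = (2*d)/(-1 + d) = 2*d/(-1 + d))
O(T(-4, -5))*V(-3) = (2*6*(13 + 6))*(2*(-3)/(-1 - 3)) = (2*6*19)*(2*(-3)/(-4)) = 228*(2*(-3)*(-1/4)) = 228*(3/2) = 342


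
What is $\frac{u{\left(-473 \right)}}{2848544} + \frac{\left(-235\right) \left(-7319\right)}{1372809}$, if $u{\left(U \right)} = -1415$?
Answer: $\frac{4897453456225}{3910506840096} \approx 1.2524$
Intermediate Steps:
$\frac{u{\left(-473 \right)}}{2848544} + \frac{\left(-235\right) \left(-7319\right)}{1372809} = - \frac{1415}{2848544} + \frac{\left(-235\right) \left(-7319\right)}{1372809} = \left(-1415\right) \frac{1}{2848544} + 1719965 \cdot \frac{1}{1372809} = - \frac{1415}{2848544} + \frac{1719965}{1372809} = \frac{4897453456225}{3910506840096}$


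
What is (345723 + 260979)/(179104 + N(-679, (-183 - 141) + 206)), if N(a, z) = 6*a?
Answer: 303351/87515 ≈ 3.4663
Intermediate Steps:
(345723 + 260979)/(179104 + N(-679, (-183 - 141) + 206)) = (345723 + 260979)/(179104 + 6*(-679)) = 606702/(179104 - 4074) = 606702/175030 = 606702*(1/175030) = 303351/87515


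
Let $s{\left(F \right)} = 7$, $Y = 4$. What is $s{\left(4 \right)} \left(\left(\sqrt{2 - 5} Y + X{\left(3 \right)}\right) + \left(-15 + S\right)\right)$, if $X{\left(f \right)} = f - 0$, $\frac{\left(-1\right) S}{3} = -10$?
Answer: $126 + 28 i \sqrt{3} \approx 126.0 + 48.497 i$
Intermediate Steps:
$S = 30$ ($S = \left(-3\right) \left(-10\right) = 30$)
$X{\left(f \right)} = f$ ($X{\left(f \right)} = f + 0 = f$)
$s{\left(4 \right)} \left(\left(\sqrt{2 - 5} Y + X{\left(3 \right)}\right) + \left(-15 + S\right)\right) = 7 \left(\left(\sqrt{2 - 5} \cdot 4 + 3\right) + \left(-15 + 30\right)\right) = 7 \left(\left(\sqrt{-3} \cdot 4 + 3\right) + 15\right) = 7 \left(\left(i \sqrt{3} \cdot 4 + 3\right) + 15\right) = 7 \left(\left(4 i \sqrt{3} + 3\right) + 15\right) = 7 \left(\left(3 + 4 i \sqrt{3}\right) + 15\right) = 7 \left(18 + 4 i \sqrt{3}\right) = 126 + 28 i \sqrt{3}$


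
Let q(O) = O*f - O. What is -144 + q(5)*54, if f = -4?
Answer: -1494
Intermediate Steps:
q(O) = -5*O (q(O) = O*(-4) - O = -4*O - O = -5*O)
-144 + q(5)*54 = -144 - 5*5*54 = -144 - 25*54 = -144 - 1350 = -1494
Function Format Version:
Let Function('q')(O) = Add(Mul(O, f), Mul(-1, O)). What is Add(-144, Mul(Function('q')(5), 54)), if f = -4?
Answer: -1494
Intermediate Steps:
Function('q')(O) = Mul(-5, O) (Function('q')(O) = Add(Mul(O, -4), Mul(-1, O)) = Add(Mul(-4, O), Mul(-1, O)) = Mul(-5, O))
Add(-144, Mul(Function('q')(5), 54)) = Add(-144, Mul(Mul(-5, 5), 54)) = Add(-144, Mul(-25, 54)) = Add(-144, -1350) = -1494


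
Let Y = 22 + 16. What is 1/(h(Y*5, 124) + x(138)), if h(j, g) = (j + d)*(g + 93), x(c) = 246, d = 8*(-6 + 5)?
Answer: 1/39740 ≈ 2.5164e-5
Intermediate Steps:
d = -8 (d = 8*(-1) = -8)
Y = 38
h(j, g) = (-8 + j)*(93 + g) (h(j, g) = (j - 8)*(g + 93) = (-8 + j)*(93 + g))
1/(h(Y*5, 124) + x(138)) = 1/((-744 - 8*124 + 93*(38*5) + 124*(38*5)) + 246) = 1/((-744 - 992 + 93*190 + 124*190) + 246) = 1/((-744 - 992 + 17670 + 23560) + 246) = 1/(39494 + 246) = 1/39740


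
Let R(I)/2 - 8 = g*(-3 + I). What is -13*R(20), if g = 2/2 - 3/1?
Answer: 676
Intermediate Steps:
g = -2 (g = 2*(½) - 3*1 = 1 - 3 = -2)
R(I) = 28 - 4*I (R(I) = 16 + 2*(-2*(-3 + I)) = 16 + 2*(6 - 2*I) = 16 + (12 - 4*I) = 28 - 4*I)
-13*R(20) = -13*(28 - 4*20) = -13*(28 - 80) = -13*(-52) = 676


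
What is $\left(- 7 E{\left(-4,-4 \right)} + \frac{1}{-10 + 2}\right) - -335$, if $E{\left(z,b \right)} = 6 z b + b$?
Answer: $- \frac{2473}{8} \approx -309.13$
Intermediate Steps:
$E{\left(z,b \right)} = b + 6 b z$ ($E{\left(z,b \right)} = 6 b z + b = b + 6 b z$)
$\left(- 7 E{\left(-4,-4 \right)} + \frac{1}{-10 + 2}\right) - -335 = \left(- 7 \left(- 4 \left(1 + 6 \left(-4\right)\right)\right) + \frac{1}{-10 + 2}\right) - -335 = \left(- 7 \left(- 4 \left(1 - 24\right)\right) + \frac{1}{-8}\right) + 335 = \left(- 7 \left(\left(-4\right) \left(-23\right)\right) - \frac{1}{8}\right) + 335 = \left(\left(-7\right) 92 - \frac{1}{8}\right) + 335 = \left(-644 - \frac{1}{8}\right) + 335 = - \frac{5153}{8} + 335 = - \frac{2473}{8}$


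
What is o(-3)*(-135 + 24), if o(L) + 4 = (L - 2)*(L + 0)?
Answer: -1221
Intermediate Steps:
o(L) = -4 + L*(-2 + L) (o(L) = -4 + (L - 2)*(L + 0) = -4 + (-2 + L)*L = -4 + L*(-2 + L))
o(-3)*(-135 + 24) = (-4 + (-3)² - 2*(-3))*(-135 + 24) = (-4 + 9 + 6)*(-111) = 11*(-111) = -1221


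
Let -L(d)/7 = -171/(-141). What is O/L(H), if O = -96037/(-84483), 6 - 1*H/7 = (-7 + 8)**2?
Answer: -4513739/33708717 ≈ -0.13390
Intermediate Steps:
H = 35 (H = 42 - 7*(-7 + 8)**2 = 42 - 7*1**2 = 42 - 7*1 = 42 - 7 = 35)
O = 96037/84483 (O = -96037*(-1/84483) = 96037/84483 ≈ 1.1368)
L(d) = -399/47 (L(d) = -(-1197)/(-141) = -(-1197)*(-1)/141 = -7*57/47 = -399/47)
O/L(H) = 96037/(84483*(-399/47)) = (96037/84483)*(-47/399) = -4513739/33708717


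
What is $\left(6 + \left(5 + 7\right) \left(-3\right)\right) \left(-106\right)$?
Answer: $3180$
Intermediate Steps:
$\left(6 + \left(5 + 7\right) \left(-3\right)\right) \left(-106\right) = \left(6 + 12 \left(-3\right)\right) \left(-106\right) = \left(6 - 36\right) \left(-106\right) = \left(-30\right) \left(-106\right) = 3180$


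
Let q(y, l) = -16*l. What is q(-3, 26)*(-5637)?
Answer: 2344992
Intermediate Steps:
q(-3, 26)*(-5637) = -16*26*(-5637) = -416*(-5637) = 2344992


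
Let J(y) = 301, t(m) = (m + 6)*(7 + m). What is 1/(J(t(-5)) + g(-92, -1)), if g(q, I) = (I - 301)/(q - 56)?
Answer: 74/22425 ≈ 0.0032999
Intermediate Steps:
g(q, I) = (-301 + I)/(-56 + q)
t(m) = (6 + m)*(7 + m)
1/(J(t(-5)) + g(-92, -1)) = 1/(301 + (-301 - 1)/(-56 - 92)) = 1/(301 - 302/(-148)) = 1/(301 - 1/148*(-302)) = 1/(301 + 151/74) = 1/(22425/74) = 74/22425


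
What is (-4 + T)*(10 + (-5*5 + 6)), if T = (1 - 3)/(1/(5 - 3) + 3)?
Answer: 288/7 ≈ 41.143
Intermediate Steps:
T = -4/7 (T = -2/(1/2 + 3) = -2/(½ + 3) = -2/7/2 = -2*2/7 = -4/7 ≈ -0.57143)
(-4 + T)*(10 + (-5*5 + 6)) = (-4 - 4/7)*(10 + (-5*5 + 6)) = -32*(10 + (-25 + 6))/7 = -32*(10 - 19)/7 = -32/7*(-9) = 288/7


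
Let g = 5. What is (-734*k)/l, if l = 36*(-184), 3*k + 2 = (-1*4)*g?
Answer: -4037/4968 ≈ -0.81260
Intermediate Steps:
k = -22/3 (k = -⅔ + (-1*4*5)/3 = -⅔ + (-4*5)/3 = -⅔ + (⅓)*(-20) = -⅔ - 20/3 = -22/3 ≈ -7.3333)
l = -6624
(-734*k)/l = -734*(-22/3)/(-6624) = (16148/3)*(-1/6624) = -4037/4968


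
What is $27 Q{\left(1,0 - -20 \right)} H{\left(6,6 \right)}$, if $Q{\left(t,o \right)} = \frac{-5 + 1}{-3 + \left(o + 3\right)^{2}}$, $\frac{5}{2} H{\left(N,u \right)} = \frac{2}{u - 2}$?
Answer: $- \frac{54}{1315} \approx -0.041065$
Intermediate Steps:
$H{\left(N,u \right)} = \frac{4}{5 \left(-2 + u\right)}$ ($H{\left(N,u \right)} = \frac{2 \frac{2}{u - 2}}{5} = \frac{2 \frac{2}{-2 + u}}{5} = \frac{4}{5 \left(-2 + u\right)}$)
$Q{\left(t,o \right)} = - \frac{4}{-3 + \left(3 + o\right)^{2}}$
$27 Q{\left(1,0 - -20 \right)} H{\left(6,6 \right)} = 27 \left(- \frac{4}{-3 + \left(3 + \left(0 - -20\right)\right)^{2}}\right) \frac{4}{5 \left(-2 + 6\right)} = 27 \left(- \frac{4}{-3 + \left(3 + \left(0 + 20\right)\right)^{2}}\right) \frac{4}{5 \cdot 4} = 27 \left(- \frac{4}{-3 + \left(3 + 20\right)^{2}}\right) \frac{4}{5} \cdot \frac{1}{4} = 27 \left(- \frac{4}{-3 + 23^{2}}\right) \frac{1}{5} = 27 \left(- \frac{4}{-3 + 529}\right) \frac{1}{5} = 27 \left(- \frac{4}{526}\right) \frac{1}{5} = 27 \left(\left(-4\right) \frac{1}{526}\right) \frac{1}{5} = 27 \left(- \frac{2}{263}\right) \frac{1}{5} = \left(- \frac{54}{263}\right) \frac{1}{5} = - \frac{54}{1315}$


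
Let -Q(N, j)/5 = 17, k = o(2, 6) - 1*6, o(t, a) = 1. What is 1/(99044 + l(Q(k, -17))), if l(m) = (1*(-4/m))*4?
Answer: 85/8418756 ≈ 1.0096e-5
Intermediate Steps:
k = -5 (k = 1 - 1*6 = 1 - 6 = -5)
Q(N, j) = -85 (Q(N, j) = -5*17 = -85)
l(m) = -16/m (l(m) = -4/m*4 = -16/m)
1/(99044 + l(Q(k, -17))) = 1/(99044 - 16/(-85)) = 1/(99044 - 16*(-1/85)) = 1/(99044 + 16/85) = 1/(8418756/85) = 85/8418756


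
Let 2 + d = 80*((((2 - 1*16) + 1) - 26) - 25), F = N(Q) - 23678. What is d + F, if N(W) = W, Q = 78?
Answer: -28722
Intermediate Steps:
F = -23600 (F = 78 - 23678 = -23600)
d = -5122 (d = -2 + 80*((((2 - 1*16) + 1) - 26) - 25) = -2 + 80*((((2 - 16) + 1) - 26) - 25) = -2 + 80*(((-14 + 1) - 26) - 25) = -2 + 80*((-13 - 26) - 25) = -2 + 80*(-39 - 25) = -2 + 80*(-64) = -2 - 5120 = -5122)
d + F = -5122 - 23600 = -28722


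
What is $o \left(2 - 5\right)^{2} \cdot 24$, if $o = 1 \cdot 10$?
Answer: $2160$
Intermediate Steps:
$o = 10$
$o \left(2 - 5\right)^{2} \cdot 24 = 10 \left(2 - 5\right)^{2} \cdot 24 = 10 \left(-3\right)^{2} \cdot 24 = 10 \cdot 9 \cdot 24 = 90 \cdot 24 = 2160$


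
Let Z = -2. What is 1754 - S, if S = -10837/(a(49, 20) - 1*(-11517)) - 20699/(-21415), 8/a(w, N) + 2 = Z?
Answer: 86503823804/49318745 ≈ 1754.0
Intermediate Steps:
a(w, N) = -2 (a(w, N) = 8/(-2 - 2) = 8/(-4) = 8*(-¼) = -2)
S = 1254926/49318745 (S = -10837/(-2 - 1*(-11517)) - 20699/(-21415) = -10837/(-2 + 11517) - 20699*(-1/21415) = -10837/11515 + 20699/21415 = 1254926/49318745 ≈ 0.025445)
1754 - S = 1754 - 1*1254926/49318745 = 1754 - 1254926/49318745 = 86503823804/49318745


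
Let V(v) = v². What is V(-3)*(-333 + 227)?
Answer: -954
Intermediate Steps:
V(-3)*(-333 + 227) = (-3)²*(-333 + 227) = 9*(-106) = -954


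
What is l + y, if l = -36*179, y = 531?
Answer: -5913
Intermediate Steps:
l = -6444
l + y = -6444 + 531 = -5913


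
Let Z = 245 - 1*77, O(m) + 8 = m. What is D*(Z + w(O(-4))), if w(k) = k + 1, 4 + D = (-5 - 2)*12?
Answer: -13816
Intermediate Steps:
D = -88 (D = -4 + (-5 - 2)*12 = -4 - 7*12 = -4 - 84 = -88)
O(m) = -8 + m
Z = 168 (Z = 245 - 77 = 168)
w(k) = 1 + k
D*(Z + w(O(-4))) = -88*(168 + (1 + (-8 - 4))) = -88*(168 + (1 - 12)) = -88*(168 - 11) = -88*157 = -13816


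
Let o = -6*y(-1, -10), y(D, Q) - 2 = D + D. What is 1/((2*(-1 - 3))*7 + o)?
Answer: -1/56 ≈ -0.017857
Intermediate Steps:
y(D, Q) = 2 + 2*D (y(D, Q) = 2 + (D + D) = 2 + 2*D)
o = 0 (o = -6*(2 + 2*(-1)) = -6*(2 - 2) = -6*0 = 0)
1/((2*(-1 - 3))*7 + o) = 1/((2*(-1 - 3))*7 + 0) = 1/((2*(-4))*7 + 0) = 1/(-8*7 + 0) = 1/(-56 + 0) = 1/(-56) = -1/56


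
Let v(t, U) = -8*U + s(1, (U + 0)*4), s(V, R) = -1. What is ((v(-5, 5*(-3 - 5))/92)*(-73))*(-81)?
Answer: 1886247/92 ≈ 20503.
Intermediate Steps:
v(t, U) = -1 - 8*U (v(t, U) = -8*U - 1 = -1 - 8*U)
((v(-5, 5*(-3 - 5))/92)*(-73))*(-81) = (((-1 - 40*(-3 - 5))/92)*(-73))*(-81) = (((-1 - 40*(-8))*(1/92))*(-73))*(-81) = (((-1 - 8*(-40))*(1/92))*(-73))*(-81) = (((-1 + 320)*(1/92))*(-73))*(-81) = ((319*(1/92))*(-73))*(-81) = ((319/92)*(-73))*(-81) = -23287/92*(-81) = 1886247/92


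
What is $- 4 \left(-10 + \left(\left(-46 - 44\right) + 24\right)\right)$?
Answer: $304$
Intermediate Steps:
$- 4 \left(-10 + \left(\left(-46 - 44\right) + 24\right)\right) = - 4 \left(-10 + \left(-90 + 24\right)\right) = - 4 \left(-10 - 66\right) = \left(-4\right) \left(-76\right) = 304$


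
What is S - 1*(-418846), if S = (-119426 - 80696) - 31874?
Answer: 186850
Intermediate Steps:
S = -231996 (S = -200122 - 31874 = -231996)
S - 1*(-418846) = -231996 - 1*(-418846) = -231996 + 418846 = 186850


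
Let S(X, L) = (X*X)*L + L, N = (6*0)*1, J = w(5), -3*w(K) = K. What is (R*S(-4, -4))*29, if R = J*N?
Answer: 0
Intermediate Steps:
w(K) = -K/3
J = -5/3 (J = -⅓*5 = -5/3 ≈ -1.6667)
N = 0 (N = 0*1 = 0)
S(X, L) = L + L*X² (S(X, L) = X²*L + L = L*X² + L = L + L*X²)
R = 0 (R = -5/3*0 = 0)
(R*S(-4, -4))*29 = (0*(-4*(1 + (-4)²)))*29 = (0*(-4*(1 + 16)))*29 = (0*(-4*17))*29 = (0*(-68))*29 = 0*29 = 0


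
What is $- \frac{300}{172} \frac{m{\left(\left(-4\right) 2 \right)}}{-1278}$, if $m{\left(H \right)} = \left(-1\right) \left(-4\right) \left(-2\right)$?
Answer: $- \frac{100}{9159} \approx -0.010918$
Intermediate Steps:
$m{\left(H \right)} = -8$ ($m{\left(H \right)} = 4 \left(-2\right) = -8$)
$- \frac{300}{172} \frac{m{\left(\left(-4\right) 2 \right)}}{-1278} = - \frac{300}{172} \left(- \frac{8}{-1278}\right) = \left(-300\right) \frac{1}{172} \left(\left(-8\right) \left(- \frac{1}{1278}\right)\right) = \left(- \frac{75}{43}\right) \frac{4}{639} = - \frac{100}{9159}$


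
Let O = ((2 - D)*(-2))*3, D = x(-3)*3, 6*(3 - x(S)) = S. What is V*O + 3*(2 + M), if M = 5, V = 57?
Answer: 2928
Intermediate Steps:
x(S) = 3 - S/6
D = 21/2 (D = (3 - ⅙*(-3))*3 = (3 + ½)*3 = (7/2)*3 = 21/2 ≈ 10.500)
O = 51 (O = ((2 - 1*21/2)*(-2))*3 = ((2 - 21/2)*(-2))*3 = -17/2*(-2)*3 = 17*3 = 51)
V*O + 3*(2 + M) = 57*51 + 3*(2 + 5) = 2907 + 3*7 = 2907 + 21 = 2928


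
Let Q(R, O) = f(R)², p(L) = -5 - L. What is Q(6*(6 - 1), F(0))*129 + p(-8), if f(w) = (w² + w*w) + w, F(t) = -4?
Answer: 432008103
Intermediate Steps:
f(w) = w + 2*w² (f(w) = (w² + w²) + w = 2*w² + w = w + 2*w²)
Q(R, O) = R²*(1 + 2*R)² (Q(R, O) = (R*(1 + 2*R))² = R²*(1 + 2*R)²)
Q(6*(6 - 1), F(0))*129 + p(-8) = ((6*(6 - 1))²*(1 + 2*(6*(6 - 1)))²)*129 + (-5 - 1*(-8)) = ((6*5)²*(1 + 2*(6*5))²)*129 + (-5 + 8) = (30²*(1 + 2*30)²)*129 + 3 = (900*(1 + 60)²)*129 + 3 = (900*61²)*129 + 3 = (900*3721)*129 + 3 = 3348900*129 + 3 = 432008100 + 3 = 432008103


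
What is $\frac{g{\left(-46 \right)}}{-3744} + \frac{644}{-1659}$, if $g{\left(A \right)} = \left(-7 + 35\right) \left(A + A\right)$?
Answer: $\frac{5543}{18486} \approx 0.29985$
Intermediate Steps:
$g{\left(A \right)} = 56 A$ ($g{\left(A \right)} = 28 \cdot 2 A = 56 A$)
$\frac{g{\left(-46 \right)}}{-3744} + \frac{644}{-1659} = \frac{56 \left(-46\right)}{-3744} + \frac{644}{-1659} = \left(-2576\right) \left(- \frac{1}{3744}\right) + 644 \left(- \frac{1}{1659}\right) = \frac{161}{234} - \frac{92}{237} = \frac{5543}{18486}$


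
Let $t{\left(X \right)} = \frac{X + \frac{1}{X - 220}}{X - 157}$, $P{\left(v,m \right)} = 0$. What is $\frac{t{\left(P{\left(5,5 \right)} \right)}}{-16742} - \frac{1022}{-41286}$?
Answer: $\frac{42213610691}{1705314337320} \approx 0.024754$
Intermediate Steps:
$t{\left(X \right)} = \frac{X + \frac{1}{-220 + X}}{-157 + X}$
$\frac{t{\left(P{\left(5,5 \right)} \right)}}{-16742} - \frac{1022}{-41286} = \frac{\frac{1}{34540 + 0^{2} - 0} \left(1 + 0^{2} - 0\right)}{-16742} - \frac{1022}{-41286} = \frac{1 + 0 + 0}{34540 + 0 + 0} \left(- \frac{1}{16742}\right) - - \frac{73}{2949} = \frac{1}{34540} \cdot 1 \left(- \frac{1}{16742}\right) + \frac{73}{2949} = \frac{1}{34540} \left(- \frac{1}{16742}\right) + \frac{73}{2949} = - \frac{1}{578268680} + \frac{73}{2949} = \frac{42213610691}{1705314337320}$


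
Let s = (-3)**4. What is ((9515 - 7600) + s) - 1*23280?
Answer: -21284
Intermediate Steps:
s = 81
((9515 - 7600) + s) - 1*23280 = ((9515 - 7600) + 81) - 1*23280 = (1915 + 81) - 23280 = 1996 - 23280 = -21284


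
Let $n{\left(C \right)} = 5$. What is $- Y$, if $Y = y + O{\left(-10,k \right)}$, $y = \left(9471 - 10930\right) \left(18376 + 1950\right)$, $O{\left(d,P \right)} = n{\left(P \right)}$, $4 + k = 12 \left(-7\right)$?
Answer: $29655629$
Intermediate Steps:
$k = -88$ ($k = -4 + 12 \left(-7\right) = -4 - 84 = -88$)
$O{\left(d,P \right)} = 5$
$y = -29655634$ ($y = \left(-1459\right) 20326 = -29655634$)
$Y = -29655629$ ($Y = -29655634 + 5 = -29655629$)
$- Y = \left(-1\right) \left(-29655629\right) = 29655629$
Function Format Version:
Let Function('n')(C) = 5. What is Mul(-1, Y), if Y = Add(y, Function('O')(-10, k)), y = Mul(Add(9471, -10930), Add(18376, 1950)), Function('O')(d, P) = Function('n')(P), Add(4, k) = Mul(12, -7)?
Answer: 29655629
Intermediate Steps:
k = -88 (k = Add(-4, Mul(12, -7)) = Add(-4, -84) = -88)
Function('O')(d, P) = 5
y = -29655634 (y = Mul(-1459, 20326) = -29655634)
Y = -29655629 (Y = Add(-29655634, 5) = -29655629)
Mul(-1, Y) = Mul(-1, -29655629) = 29655629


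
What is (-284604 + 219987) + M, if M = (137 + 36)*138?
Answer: -40743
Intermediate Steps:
M = 23874 (M = 173*138 = 23874)
(-284604 + 219987) + M = (-284604 + 219987) + 23874 = -64617 + 23874 = -40743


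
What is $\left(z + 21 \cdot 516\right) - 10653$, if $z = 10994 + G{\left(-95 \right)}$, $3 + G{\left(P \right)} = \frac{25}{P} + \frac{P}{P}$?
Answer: $\frac{212320}{19} \approx 11175.0$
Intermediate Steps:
$G{\left(P \right)} = -2 + \frac{25}{P}$ ($G{\left(P \right)} = -3 + \left(\frac{25}{P} + \frac{P}{P}\right) = -3 + \left(\frac{25}{P} + 1\right) = -3 + \left(1 + \frac{25}{P}\right) = -2 + \frac{25}{P}$)
$z = \frac{208843}{19}$ ($z = 10994 - \left(2 - \frac{25}{-95}\right) = 10994 + \left(-2 + 25 \left(- \frac{1}{95}\right)\right) = 10994 - \frac{43}{19} = \frac{208843}{19} \approx 10992.0$)
$\left(z + 21 \cdot 516\right) - 10653 = \left(\frac{208843}{19} + 21 \cdot 516\right) - 10653 = \left(\frac{208843}{19} + 10836\right) - 10653 = \frac{414727}{19} - 10653 = \frac{212320}{19}$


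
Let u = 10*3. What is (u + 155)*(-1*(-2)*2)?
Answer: 740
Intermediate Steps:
u = 30
(u + 155)*(-1*(-2)*2) = (30 + 155)*(-1*(-2)*2) = 185*(2*2) = 185*4 = 740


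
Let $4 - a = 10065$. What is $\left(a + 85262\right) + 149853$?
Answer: $225054$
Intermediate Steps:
$a = -10061$ ($a = 4 - 10065 = -10061$)
$\left(a + 85262\right) + 149853 = \left(-10061 + 85262\right) + 149853 = 75201 + 149853 = 225054$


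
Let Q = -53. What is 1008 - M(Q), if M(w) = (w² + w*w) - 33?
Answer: -4577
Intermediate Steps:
M(w) = -33 + 2*w² (M(w) = (w² + w²) - 33 = 2*w² - 33 = -33 + 2*w²)
1008 - M(Q) = 1008 - (-33 + 2*(-53)²) = 1008 - (-33 + 2*2809) = 1008 - (-33 + 5618) = 1008 - 1*5585 = 1008 - 5585 = -4577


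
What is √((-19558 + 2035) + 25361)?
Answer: √7838 ≈ 88.532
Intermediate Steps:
√((-19558 + 2035) + 25361) = √(-17523 + 25361) = √7838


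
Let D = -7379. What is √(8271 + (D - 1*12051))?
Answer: I*√11159 ≈ 105.64*I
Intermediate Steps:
√(8271 + (D - 1*12051)) = √(8271 + (-7379 - 1*12051)) = √(8271 + (-7379 - 12051)) = √(8271 - 19430) = √(-11159) = I*√11159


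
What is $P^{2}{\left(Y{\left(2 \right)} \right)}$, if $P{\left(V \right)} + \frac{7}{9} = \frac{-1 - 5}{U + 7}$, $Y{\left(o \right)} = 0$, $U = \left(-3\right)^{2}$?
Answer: $\frac{6889}{5184} \approx 1.3289$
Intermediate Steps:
$U = 9$
$P{\left(V \right)} = - \frac{83}{72}$ ($P{\left(V \right)} = - \frac{7}{9} + \frac{-1 - 5}{9 + 7} = - \frac{7}{9} - \frac{6}{16} = - \frac{7}{9} - \frac{3}{8} = - \frac{83}{72}$)
$P^{2}{\left(Y{\left(2 \right)} \right)} = \left(- \frac{83}{72}\right)^{2} = \frac{6889}{5184}$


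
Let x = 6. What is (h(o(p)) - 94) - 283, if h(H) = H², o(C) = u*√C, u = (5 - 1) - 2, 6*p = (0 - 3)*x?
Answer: -389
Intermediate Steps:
p = -3 (p = ((0 - 3)*6)/6 = (-3*6)/6 = (⅙)*(-18) = -3)
u = 2 (u = 4 - 2 = 2)
o(C) = 2*√C
(h(o(p)) - 94) - 283 = ((2*√(-3))² - 94) - 283 = ((2*(I*√3))² - 94) - 283 = ((2*I*√3)² - 94) - 283 = (-12 - 94) - 283 = -106 - 283 = -389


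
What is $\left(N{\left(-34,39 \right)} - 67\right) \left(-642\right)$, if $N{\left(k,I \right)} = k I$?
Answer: $894306$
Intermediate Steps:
$N{\left(k,I \right)} = I k$
$\left(N{\left(-34,39 \right)} - 67\right) \left(-642\right) = \left(39 \left(-34\right) - 67\right) \left(-642\right) = \left(-1326 - 67\right) \left(-642\right) = \left(-1393\right) \left(-642\right) = 894306$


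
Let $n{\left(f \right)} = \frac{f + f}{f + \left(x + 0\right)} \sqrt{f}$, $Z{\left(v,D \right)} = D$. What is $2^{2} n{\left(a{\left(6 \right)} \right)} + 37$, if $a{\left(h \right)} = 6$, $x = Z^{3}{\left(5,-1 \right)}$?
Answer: $37 + \frac{48 \sqrt{6}}{5} \approx 60.515$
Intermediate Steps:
$x = -1$ ($x = \left(-1\right)^{3} = -1$)
$n{\left(f \right)} = \frac{2 f^{\frac{3}{2}}}{-1 + f}$ ($n{\left(f \right)} = \frac{f + f}{f + \left(-1 + 0\right)} \sqrt{f} = \frac{2 f}{f - 1} \sqrt{f} = \frac{2 f}{-1 + f} \sqrt{f} = \frac{2 f^{\frac{3}{2}}}{-1 + f}$)
$2^{2} n{\left(a{\left(6 \right)} \right)} + 37 = 2^{2} \frac{2 \cdot 6^{\frac{3}{2}}}{-1 + 6} + 37 = 4 \frac{2 \cdot 6 \sqrt{6}}{5} + 37 = 4 \cdot 2 \cdot 6 \sqrt{6} \cdot \frac{1}{5} + 37 = 4 \frac{12 \sqrt{6}}{5} + 37 = \frac{48 \sqrt{6}}{5} + 37 = 37 + \frac{48 \sqrt{6}}{5}$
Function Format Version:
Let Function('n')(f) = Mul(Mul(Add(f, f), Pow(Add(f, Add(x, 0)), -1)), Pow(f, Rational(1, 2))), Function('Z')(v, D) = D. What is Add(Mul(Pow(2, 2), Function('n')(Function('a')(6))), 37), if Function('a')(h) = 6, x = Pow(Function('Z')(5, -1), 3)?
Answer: Add(37, Mul(Rational(48, 5), Pow(6, Rational(1, 2)))) ≈ 60.515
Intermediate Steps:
x = -1 (x = Pow(-1, 3) = -1)
Function('n')(f) = Mul(2, Pow(f, Rational(3, 2)), Pow(Add(-1, f), -1)) (Function('n')(f) = Mul(Mul(Add(f, f), Pow(Add(f, Add(-1, 0)), -1)), Pow(f, Rational(1, 2))) = Mul(Mul(Mul(2, f), Pow(Add(f, -1), -1)), Pow(f, Rational(1, 2))) = Mul(Mul(Mul(2, f), Pow(Add(-1, f), -1)), Pow(f, Rational(1, 2))) = Mul(Mul(2, f, Pow(Add(-1, f), -1)), Pow(f, Rational(1, 2))) = Mul(2, Pow(f, Rational(3, 2)), Pow(Add(-1, f), -1)))
Add(Mul(Pow(2, 2), Function('n')(Function('a')(6))), 37) = Add(Mul(Pow(2, 2), Mul(2, Pow(6, Rational(3, 2)), Pow(Add(-1, 6), -1))), 37) = Add(Mul(4, Mul(2, Mul(6, Pow(6, Rational(1, 2))), Pow(5, -1))), 37) = Add(Mul(4, Mul(2, Mul(6, Pow(6, Rational(1, 2))), Rational(1, 5))), 37) = Add(Mul(4, Mul(Rational(12, 5), Pow(6, Rational(1, 2)))), 37) = Add(Mul(Rational(48, 5), Pow(6, Rational(1, 2))), 37) = Add(37, Mul(Rational(48, 5), Pow(6, Rational(1, 2))))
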